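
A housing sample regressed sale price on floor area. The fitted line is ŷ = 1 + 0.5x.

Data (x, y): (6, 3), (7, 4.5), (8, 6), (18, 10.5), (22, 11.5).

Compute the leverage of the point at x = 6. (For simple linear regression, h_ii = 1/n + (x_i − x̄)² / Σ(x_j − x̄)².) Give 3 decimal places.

h = 0.381

x̄ = (6 + 7 + 8 + 18 + 22)/5 = 12.2
Σ(x − x̄)² = 38.44 + 27.04 + 17.64 + 33.64 + 96.04 = 212.8
h = 1/5 + (-6.2)²/212.8 = 0.2 + 0.180639 = 0.381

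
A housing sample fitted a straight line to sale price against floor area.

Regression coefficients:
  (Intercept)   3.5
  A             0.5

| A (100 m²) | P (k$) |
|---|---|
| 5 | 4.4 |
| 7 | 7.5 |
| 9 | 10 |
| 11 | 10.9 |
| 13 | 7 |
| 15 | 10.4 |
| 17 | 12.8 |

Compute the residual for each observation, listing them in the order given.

-1.6, 0.5, 2, 1.9, -3, -0.6, 0.8

A=5: P̂ = 3.5 + 0.5·5 = 6; r = 4.4 − 6 = -1.6
A=7: P̂ = 3.5 + 0.5·7 = 7; r = 7.5 − 7 = 0.5
A=9: P̂ = 3.5 + 0.5·9 = 8; r = 10 − 8 = 2
A=11: P̂ = 3.5 + 0.5·11 = 9; r = 10.9 − 9 = 1.9
A=13: P̂ = 3.5 + 0.5·13 = 10; r = 7 − 10 = -3
A=15: P̂ = 3.5 + 0.5·15 = 11; r = 10.4 − 11 = -0.6
A=17: P̂ = 3.5 + 0.5·17 = 12; r = 12.8 − 12 = 0.8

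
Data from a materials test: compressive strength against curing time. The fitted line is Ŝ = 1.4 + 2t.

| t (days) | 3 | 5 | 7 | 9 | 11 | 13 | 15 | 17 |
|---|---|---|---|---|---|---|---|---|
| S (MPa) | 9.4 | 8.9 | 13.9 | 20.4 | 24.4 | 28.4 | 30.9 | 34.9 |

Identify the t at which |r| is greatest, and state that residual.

t=3: Ŝ = 1.4 + 2·3 = 7.4; r = 9.4 − 7.4 = 2
t=5: Ŝ = 1.4 + 2·5 = 11.4; r = 8.9 − 11.4 = -2.5
t=7: Ŝ = 1.4 + 2·7 = 15.4; r = 13.9 − 15.4 = -1.5
t=9: Ŝ = 1.4 + 2·9 = 19.4; r = 20.4 − 19.4 = 1
t=11: Ŝ = 1.4 + 2·11 = 23.4; r = 24.4 − 23.4 = 1
t=13: Ŝ = 1.4 + 2·13 = 27.4; r = 28.4 − 27.4 = 1
t=15: Ŝ = 1.4 + 2·15 = 31.4; r = 30.9 − 31.4 = -0.5
t=17: Ŝ = 1.4 + 2·17 = 35.4; r = 34.9 − 35.4 = -0.5
Largest |r| is 2.5 at t = 5, residual -2.5.

t = 5, r = -2.5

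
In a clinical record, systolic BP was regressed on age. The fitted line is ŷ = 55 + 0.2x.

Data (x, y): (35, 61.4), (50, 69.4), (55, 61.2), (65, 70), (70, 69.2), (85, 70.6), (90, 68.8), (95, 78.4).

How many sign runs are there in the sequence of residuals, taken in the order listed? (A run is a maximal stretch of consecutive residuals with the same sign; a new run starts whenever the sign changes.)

6 runs

x=35: ŷ = 55 + 0.2·35 = 62; e = 61.4 − 62 = -0.6
x=50: ŷ = 55 + 0.2·50 = 65; e = 69.4 − 65 = 4.4
x=55: ŷ = 55 + 0.2·55 = 66; e = 61.2 − 66 = -4.8
x=65: ŷ = 55 + 0.2·65 = 68; e = 70 − 68 = 2
x=70: ŷ = 55 + 0.2·70 = 69; e = 69.2 − 69 = 0.2
x=85: ŷ = 55 + 0.2·85 = 72; e = 70.6 − 72 = -1.4
x=90: ŷ = 55 + 0.2·90 = 73; e = 68.8 − 73 = -4.2
x=95: ŷ = 55 + 0.2·95 = 74; e = 78.4 − 74 = 4.4
Signs: − + − + + − − +
Runs: −×1, +×1, −×1, +×2, −×2, +×1 → 6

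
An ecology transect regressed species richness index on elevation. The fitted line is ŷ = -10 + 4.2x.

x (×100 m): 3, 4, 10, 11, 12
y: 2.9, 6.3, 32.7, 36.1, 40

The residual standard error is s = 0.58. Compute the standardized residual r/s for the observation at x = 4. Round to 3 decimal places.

ŷ = -10 + 4.2·4 = 6.8
r = 6.3 − 6.8 = -0.5
r/s = -0.5 / 0.58 = -0.862

-0.862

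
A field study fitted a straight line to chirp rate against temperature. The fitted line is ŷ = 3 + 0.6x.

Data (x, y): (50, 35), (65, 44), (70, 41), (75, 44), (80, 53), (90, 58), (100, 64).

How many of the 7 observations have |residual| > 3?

2

x=50: ŷ = 3 + 0.6·50 = 33; e = 35 − 33 = 2
x=65: ŷ = 3 + 0.6·65 = 42; e = 44 − 42 = 2
x=70: ŷ = 3 + 0.6·70 = 45; e = 41 − 45 = -4
x=75: ŷ = 3 + 0.6·75 = 48; e = 44 − 48 = -4
x=80: ŷ = 3 + 0.6·80 = 51; e = 53 − 51 = 2
x=90: ŷ = 3 + 0.6·90 = 57; e = 58 − 57 = 1
x=100: ŷ = 3 + 0.6·100 = 63; e = 64 − 63 = 1
|e| > 3: x=70 (|e|=4), x=75 (|e|=4) → 2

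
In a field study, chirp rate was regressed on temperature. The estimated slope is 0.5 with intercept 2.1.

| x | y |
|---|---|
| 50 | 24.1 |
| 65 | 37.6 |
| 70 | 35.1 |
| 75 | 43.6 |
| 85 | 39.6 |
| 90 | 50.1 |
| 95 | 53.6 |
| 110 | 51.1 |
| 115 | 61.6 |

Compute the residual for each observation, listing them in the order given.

-3, 3, -2, 4, -5, 3, 4, -6, 2

x=50: ŷ = 2.1 + 0.5·50 = 27.1; e = 24.1 − 27.1 = -3
x=65: ŷ = 2.1 + 0.5·65 = 34.6; e = 37.6 − 34.6 = 3
x=70: ŷ = 2.1 + 0.5·70 = 37.1; e = 35.1 − 37.1 = -2
x=75: ŷ = 2.1 + 0.5·75 = 39.6; e = 43.6 − 39.6 = 4
x=85: ŷ = 2.1 + 0.5·85 = 44.6; e = 39.6 − 44.6 = -5
x=90: ŷ = 2.1 + 0.5·90 = 47.1; e = 50.1 − 47.1 = 3
x=95: ŷ = 2.1 + 0.5·95 = 49.6; e = 53.6 − 49.6 = 4
x=110: ŷ = 2.1 + 0.5·110 = 57.1; e = 51.1 − 57.1 = -6
x=115: ŷ = 2.1 + 0.5·115 = 59.6; e = 61.6 − 59.6 = 2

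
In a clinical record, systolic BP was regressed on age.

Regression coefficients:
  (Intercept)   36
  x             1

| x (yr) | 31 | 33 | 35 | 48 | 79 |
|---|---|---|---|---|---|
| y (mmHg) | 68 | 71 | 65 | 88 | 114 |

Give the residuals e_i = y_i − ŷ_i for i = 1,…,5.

1, 2, -6, 4, -1

x=31: ŷ = 36 + 31 = 67; e = 68 − 67 = 1
x=33: ŷ = 36 + 33 = 69; e = 71 − 69 = 2
x=35: ŷ = 36 + 35 = 71; e = 65 − 71 = -6
x=48: ŷ = 36 + 48 = 84; e = 88 − 84 = 4
x=79: ŷ = 36 + 79 = 115; e = 114 − 115 = -1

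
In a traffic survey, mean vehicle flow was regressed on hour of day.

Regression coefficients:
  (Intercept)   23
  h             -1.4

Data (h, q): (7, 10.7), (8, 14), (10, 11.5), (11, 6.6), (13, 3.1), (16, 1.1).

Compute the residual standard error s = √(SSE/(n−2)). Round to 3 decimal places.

h=7: q̂ = 23 − 1.4·7 = 13.2; e = 10.7 − 13.2 = -2.5
h=8: q̂ = 23 − 1.4·8 = 11.8; e = 14 − 11.8 = 2.2
h=10: q̂ = 23 − 1.4·10 = 9; e = 11.5 − 9 = 2.5
h=11: q̂ = 23 − 1.4·11 = 7.6; e = 6.6 − 7.6 = -1
h=13: q̂ = 23 − 1.4·13 = 4.8; e = 3.1 − 4.8 = -1.7
h=16: q̂ = 23 − 1.4·16 = 0.6; e = 1.1 − 0.6 = 0.5
SSE = 6.25 + 4.84 + 6.25 + 1 + 2.89 + 0.25 = 21.48
s = √(21.48/4) = √5.37 ≈ 2.317

s = 2.317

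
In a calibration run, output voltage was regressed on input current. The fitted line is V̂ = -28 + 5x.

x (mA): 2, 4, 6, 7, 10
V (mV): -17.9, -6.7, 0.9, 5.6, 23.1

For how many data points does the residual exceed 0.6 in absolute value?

4

x=2: V̂ = -28 + 5·2 = -18; e = -17.9 − (-18) = 0.1
x=4: V̂ = -28 + 5·4 = -8; e = -6.7 − (-8) = 1.3
x=6: V̂ = -28 + 5·6 = 2; e = 0.9 − 2 = -1.1
x=7: V̂ = -28 + 5·7 = 7; e = 5.6 − 7 = -1.4
x=10: V̂ = -28 + 5·10 = 22; e = 23.1 − 22 = 1.1
|e| > 0.6: x=4 (|e|=1.3), x=6 (|e|=1.1), x=7 (|e|=1.4), x=10 (|e|=1.1) → 4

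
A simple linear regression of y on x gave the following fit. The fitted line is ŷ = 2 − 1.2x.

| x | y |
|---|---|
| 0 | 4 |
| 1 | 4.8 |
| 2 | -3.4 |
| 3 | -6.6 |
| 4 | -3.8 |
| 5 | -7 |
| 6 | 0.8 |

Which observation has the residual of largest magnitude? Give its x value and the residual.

x=0: ŷ = 2 − 1.2·0 = 2; e = 4 − 2 = 2
x=1: ŷ = 2 − 1.2·1 = 0.8; e = 4.8 − 0.8 = 4
x=2: ŷ = 2 − 1.2·2 = -0.4; e = -3.4 − (-0.4) = -3
x=3: ŷ = 2 − 1.2·3 = -1.6; e = -6.6 − (-1.6) = -5
x=4: ŷ = 2 − 1.2·4 = -2.8; e = -3.8 − (-2.8) = -1
x=5: ŷ = 2 − 1.2·5 = -4; e = -7 − (-4) = -3
x=6: ŷ = 2 − 1.2·6 = -5.2; e = 0.8 − (-5.2) = 6
Largest |e| is 6 at x = 6, residual 6.

x = 6, e = 6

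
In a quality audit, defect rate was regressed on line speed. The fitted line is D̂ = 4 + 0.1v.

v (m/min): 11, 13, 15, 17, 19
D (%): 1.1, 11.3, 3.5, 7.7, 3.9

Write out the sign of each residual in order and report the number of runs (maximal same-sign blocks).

5 runs

v=11: D̂ = 4 + 0.1·11 = 5.1; e = 1.1 − 5.1 = -4
v=13: D̂ = 4 + 0.1·13 = 5.3; e = 11.3 − 5.3 = 6
v=15: D̂ = 4 + 0.1·15 = 5.5; e = 3.5 − 5.5 = -2
v=17: D̂ = 4 + 0.1·17 = 5.7; e = 7.7 − 5.7 = 2
v=19: D̂ = 4 + 0.1·19 = 5.9; e = 3.9 − 5.9 = -2
Signs: − + − + −
Runs: −×1, +×1, −×1, +×1, −×1 → 5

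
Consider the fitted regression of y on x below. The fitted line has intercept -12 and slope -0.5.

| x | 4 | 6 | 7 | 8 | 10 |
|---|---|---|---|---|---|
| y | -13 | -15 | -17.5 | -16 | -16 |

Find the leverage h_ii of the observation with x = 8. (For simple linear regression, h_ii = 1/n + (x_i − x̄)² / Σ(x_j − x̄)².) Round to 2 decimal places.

x̄ = (4 + 6 + 7 + 8 + 10)/5 = 7
Σ(x − x̄)² = 9 + 1 + 0 + 1 + 9 = 20
h = 1/5 + (1)²/20 = 0.2 + 0.05 = 0.25

h = 0.25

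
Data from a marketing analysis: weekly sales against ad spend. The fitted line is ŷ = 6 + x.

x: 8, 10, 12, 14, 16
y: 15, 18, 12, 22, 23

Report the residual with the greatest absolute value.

e = -6

x=8: ŷ = 6 + 8 = 14; e = 15 − 14 = 1
x=10: ŷ = 6 + 10 = 16; e = 18 − 16 = 2
x=12: ŷ = 6 + 12 = 18; e = 12 − 18 = -6
x=14: ŷ = 6 + 14 = 20; e = 22 − 20 = 2
x=16: ŷ = 6 + 16 = 22; e = 23 − 22 = 1
Largest |e| is 6 at x = 12, residual -6.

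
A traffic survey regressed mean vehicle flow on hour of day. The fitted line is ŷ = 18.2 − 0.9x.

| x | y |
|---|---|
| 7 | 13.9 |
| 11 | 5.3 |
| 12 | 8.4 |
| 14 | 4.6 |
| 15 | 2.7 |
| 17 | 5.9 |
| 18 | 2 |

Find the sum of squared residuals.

SSE = 28

x=7: ŷ = 18.2 − 0.9·7 = 11.9; r = 13.9 − 11.9 = 2
x=11: ŷ = 18.2 − 0.9·11 = 8.3; r = 5.3 − 8.3 = -3
x=12: ŷ = 18.2 − 0.9·12 = 7.4; r = 8.4 − 7.4 = 1
x=14: ŷ = 18.2 − 0.9·14 = 5.6; r = 4.6 − 5.6 = -1
x=15: ŷ = 18.2 − 0.9·15 = 4.7; r = 2.7 − 4.7 = -2
x=17: ŷ = 18.2 − 0.9·17 = 2.9; r = 5.9 − 2.9 = 3
x=18: ŷ = 18.2 − 0.9·18 = 2; r = 2 − 2 = 0
SSE = 4 + 9 + 1 + 1 + 4 + 9 + 0 = 28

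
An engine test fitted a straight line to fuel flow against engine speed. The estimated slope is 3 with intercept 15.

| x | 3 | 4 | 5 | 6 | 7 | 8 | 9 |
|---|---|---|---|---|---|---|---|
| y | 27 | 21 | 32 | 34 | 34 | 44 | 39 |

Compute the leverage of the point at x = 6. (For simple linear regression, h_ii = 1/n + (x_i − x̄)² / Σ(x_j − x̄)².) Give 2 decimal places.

x̄ = (3 + 4 + 5 + 6 + 7 + 8 + 9)/7 = 6
Σ(x − x̄)² = 9 + 4 + 1 + 0 + 1 + 4 + 9 = 28
h = 1/7 + (0)²/28 = 0.142857 + 0 = 0.14

h = 0.14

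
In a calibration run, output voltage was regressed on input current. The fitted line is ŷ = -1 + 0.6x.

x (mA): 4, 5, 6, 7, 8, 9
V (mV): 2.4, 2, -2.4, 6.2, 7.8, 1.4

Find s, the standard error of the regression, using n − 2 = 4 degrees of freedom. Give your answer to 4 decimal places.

s = 3.8730

x=4: ŷ = -1 + 0.6·4 = 1.4; r = 2.4 − 1.4 = 1
x=5: ŷ = -1 + 0.6·5 = 2; r = 2 − 2 = 0
x=6: ŷ = -1 + 0.6·6 = 2.6; r = -2.4 − 2.6 = -5
x=7: ŷ = -1 + 0.6·7 = 3.2; r = 6.2 − 3.2 = 3
x=8: ŷ = -1 + 0.6·8 = 3.8; r = 7.8 − 3.8 = 4
x=9: ŷ = -1 + 0.6·9 = 4.4; r = 1.4 − 4.4 = -3
SSE = 1 + 0 + 25 + 9 + 16 + 9 = 60
s = √(60/4) = √15 ≈ 3.8730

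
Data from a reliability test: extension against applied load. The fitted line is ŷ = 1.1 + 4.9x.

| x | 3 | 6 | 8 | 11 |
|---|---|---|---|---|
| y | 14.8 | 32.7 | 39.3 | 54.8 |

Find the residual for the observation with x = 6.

r = 2.2

ŷ = 1.1 + 4.9·6 = 30.5
r = 32.7 − 30.5 = 2.2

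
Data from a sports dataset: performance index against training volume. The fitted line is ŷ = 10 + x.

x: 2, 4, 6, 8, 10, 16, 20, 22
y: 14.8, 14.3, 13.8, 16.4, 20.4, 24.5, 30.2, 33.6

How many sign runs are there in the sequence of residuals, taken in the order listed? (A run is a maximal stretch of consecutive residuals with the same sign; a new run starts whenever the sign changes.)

x=2: ŷ = 10 + 2 = 12; r = 14.8 − 12 = 2.8
x=4: ŷ = 10 + 4 = 14; r = 14.3 − 14 = 0.3
x=6: ŷ = 10 + 6 = 16; r = 13.8 − 16 = -2.2
x=8: ŷ = 10 + 8 = 18; r = 16.4 − 18 = -1.6
x=10: ŷ = 10 + 10 = 20; r = 20.4 − 20 = 0.4
x=16: ŷ = 10 + 16 = 26; r = 24.5 − 26 = -1.5
x=20: ŷ = 10 + 20 = 30; r = 30.2 − 30 = 0.2
x=22: ŷ = 10 + 22 = 32; r = 33.6 − 32 = 1.6
Signs: + + − − + − + +
Runs: +×2, −×2, +×1, −×1, +×2 → 5

5 runs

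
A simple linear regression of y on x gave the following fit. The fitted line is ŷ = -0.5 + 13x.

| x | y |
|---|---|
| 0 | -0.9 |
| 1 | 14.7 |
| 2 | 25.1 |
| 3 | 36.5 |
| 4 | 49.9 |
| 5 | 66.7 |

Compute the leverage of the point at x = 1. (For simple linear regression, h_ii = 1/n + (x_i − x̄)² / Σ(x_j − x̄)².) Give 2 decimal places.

h = 0.30

x̄ = (0 + 1 + 2 + 3 + 4 + 5)/6 = 2.5
Σ(x − x̄)² = 6.25 + 2.25 + 0.25 + 0.25 + 2.25 + 6.25 = 17.5
h = 1/6 + (-1.5)²/17.5 = 0.166667 + 0.128571 = 0.30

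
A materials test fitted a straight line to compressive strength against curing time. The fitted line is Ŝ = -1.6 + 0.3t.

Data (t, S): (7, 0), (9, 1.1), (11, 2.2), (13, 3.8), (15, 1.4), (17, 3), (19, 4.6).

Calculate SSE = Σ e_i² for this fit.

SSE = 5.5

t=7: Ŝ = -1.6 + 0.3·7 = 0.5; e = 0 − 0.5 = -0.5
t=9: Ŝ = -1.6 + 0.3·9 = 1.1; e = 1.1 − 1.1 = 0
t=11: Ŝ = -1.6 + 0.3·11 = 1.7; e = 2.2 − 1.7 = 0.5
t=13: Ŝ = -1.6 + 0.3·13 = 2.3; e = 3.8 − 2.3 = 1.5
t=15: Ŝ = -1.6 + 0.3·15 = 2.9; e = 1.4 − 2.9 = -1.5
t=17: Ŝ = -1.6 + 0.3·17 = 3.5; e = 3 − 3.5 = -0.5
t=19: Ŝ = -1.6 + 0.3·19 = 4.1; e = 4.6 − 4.1 = 0.5
SSE = 0.25 + 0 + 0.25 + 2.25 + 2.25 + 0.25 + 0.25 = 5.5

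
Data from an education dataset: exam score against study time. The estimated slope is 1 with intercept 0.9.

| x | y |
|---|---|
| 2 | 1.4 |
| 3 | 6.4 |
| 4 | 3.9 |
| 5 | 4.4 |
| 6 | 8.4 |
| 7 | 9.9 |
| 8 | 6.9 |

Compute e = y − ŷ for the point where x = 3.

ŷ = 0.9 + 3 = 3.9
e = 6.4 − 3.9 = 2.5

e = 2.5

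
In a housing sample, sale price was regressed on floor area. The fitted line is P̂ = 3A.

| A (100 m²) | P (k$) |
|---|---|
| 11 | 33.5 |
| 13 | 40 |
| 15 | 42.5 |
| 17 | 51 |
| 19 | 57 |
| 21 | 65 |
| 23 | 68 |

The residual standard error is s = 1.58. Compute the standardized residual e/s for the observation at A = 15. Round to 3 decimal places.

P̂ = 3·15 = 45
e = 42.5 − 45 = -2.5
e/s = -2.5 / 1.58 = -1.582

-1.582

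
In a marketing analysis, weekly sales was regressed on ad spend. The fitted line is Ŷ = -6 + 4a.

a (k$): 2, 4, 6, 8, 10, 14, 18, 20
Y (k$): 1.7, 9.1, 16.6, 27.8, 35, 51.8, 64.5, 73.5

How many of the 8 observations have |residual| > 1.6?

2

a=2: Ŷ = -6 + 4·2 = 2; r = 1.7 − 2 = -0.3
a=4: Ŷ = -6 + 4·4 = 10; r = 9.1 − 10 = -0.9
a=6: Ŷ = -6 + 4·6 = 18; r = 16.6 − 18 = -1.4
a=8: Ŷ = -6 + 4·8 = 26; r = 27.8 − 26 = 1.8
a=10: Ŷ = -6 + 4·10 = 34; r = 35 − 34 = 1
a=14: Ŷ = -6 + 4·14 = 50; r = 51.8 − 50 = 1.8
a=18: Ŷ = -6 + 4·18 = 66; r = 64.5 − 66 = -1.5
a=20: Ŷ = -6 + 4·20 = 74; r = 73.5 − 74 = -0.5
|r| > 1.6: a=8 (|r|=1.8), a=14 (|r|=1.8) → 2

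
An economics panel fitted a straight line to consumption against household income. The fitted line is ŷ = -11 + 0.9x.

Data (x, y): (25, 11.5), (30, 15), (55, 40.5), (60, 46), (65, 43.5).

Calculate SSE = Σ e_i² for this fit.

SSE = 30

x=25: ŷ = -11 + 0.9·25 = 11.5; e = 11.5 − 11.5 = 0
x=30: ŷ = -11 + 0.9·30 = 16; e = 15 − 16 = -1
x=55: ŷ = -11 + 0.9·55 = 38.5; e = 40.5 − 38.5 = 2
x=60: ŷ = -11 + 0.9·60 = 43; e = 46 − 43 = 3
x=65: ŷ = -11 + 0.9·65 = 47.5; e = 43.5 − 47.5 = -4
SSE = 0 + 1 + 4 + 9 + 16 = 30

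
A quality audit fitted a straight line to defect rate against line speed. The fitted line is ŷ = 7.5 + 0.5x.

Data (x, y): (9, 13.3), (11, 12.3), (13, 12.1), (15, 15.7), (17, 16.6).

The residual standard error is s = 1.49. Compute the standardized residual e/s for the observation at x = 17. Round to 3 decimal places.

0.403

ŷ = 7.5 + 0.5·17 = 16
e = 16.6 − 16 = 0.6
e/s = 0.6 / 1.49 = 0.403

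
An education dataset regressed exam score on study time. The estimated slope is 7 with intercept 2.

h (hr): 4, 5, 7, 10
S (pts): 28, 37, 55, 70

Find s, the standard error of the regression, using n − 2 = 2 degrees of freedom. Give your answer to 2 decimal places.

h=4: ŷ = 2 + 7·4 = 30; e = 28 − 30 = -2
h=5: ŷ = 2 + 7·5 = 37; e = 37 − 37 = 0
h=7: ŷ = 2 + 7·7 = 51; e = 55 − 51 = 4
h=10: ŷ = 2 + 7·10 = 72; e = 70 − 72 = -2
SSE = 4 + 0 + 16 + 4 = 24
s = √(24/2) = √12 ≈ 3.46

s = 3.46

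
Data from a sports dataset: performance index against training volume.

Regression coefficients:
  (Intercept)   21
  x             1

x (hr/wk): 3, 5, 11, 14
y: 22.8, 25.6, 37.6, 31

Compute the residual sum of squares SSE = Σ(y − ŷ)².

x=3: ŷ = 21 + 3 = 24; e = 22.8 − 24 = -1.2
x=5: ŷ = 21 + 5 = 26; e = 25.6 − 26 = -0.4
x=11: ŷ = 21 + 11 = 32; e = 37.6 − 32 = 5.6
x=14: ŷ = 21 + 14 = 35; e = 31 − 35 = -4
SSE = 1.44 + 0.16 + 31.36 + 16 = 48.96

SSE = 48.96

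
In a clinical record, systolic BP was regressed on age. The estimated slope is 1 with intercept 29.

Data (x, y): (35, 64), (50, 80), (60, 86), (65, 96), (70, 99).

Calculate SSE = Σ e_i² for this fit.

SSE = 14

x=35: ŷ = 29 + 35 = 64; e = 64 − 64 = 0
x=50: ŷ = 29 + 50 = 79; e = 80 − 79 = 1
x=60: ŷ = 29 + 60 = 89; e = 86 − 89 = -3
x=65: ŷ = 29 + 65 = 94; e = 96 − 94 = 2
x=70: ŷ = 29 + 70 = 99; e = 99 − 99 = 0
SSE = 0 + 1 + 9 + 4 + 0 = 14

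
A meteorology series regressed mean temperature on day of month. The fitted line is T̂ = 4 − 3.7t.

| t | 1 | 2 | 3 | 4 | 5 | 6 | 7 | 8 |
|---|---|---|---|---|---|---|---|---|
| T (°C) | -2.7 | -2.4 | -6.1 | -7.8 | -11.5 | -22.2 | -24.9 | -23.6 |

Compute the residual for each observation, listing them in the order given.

t=1: T̂ = 4 − 3.7·1 = 0.3; r = -2.7 − 0.3 = -3
t=2: T̂ = 4 − 3.7·2 = -3.4; r = -2.4 − (-3.4) = 1
t=3: T̂ = 4 − 3.7·3 = -7.1; r = -6.1 − (-7.1) = 1
t=4: T̂ = 4 − 3.7·4 = -10.8; r = -7.8 − (-10.8) = 3
t=5: T̂ = 4 − 3.7·5 = -14.5; r = -11.5 − (-14.5) = 3
t=6: T̂ = 4 − 3.7·6 = -18.2; r = -22.2 − (-18.2) = -4
t=7: T̂ = 4 − 3.7·7 = -21.9; r = -24.9 − (-21.9) = -3
t=8: T̂ = 4 − 3.7·8 = -25.6; r = -23.6 − (-25.6) = 2

-3, 1, 1, 3, 3, -4, -3, 2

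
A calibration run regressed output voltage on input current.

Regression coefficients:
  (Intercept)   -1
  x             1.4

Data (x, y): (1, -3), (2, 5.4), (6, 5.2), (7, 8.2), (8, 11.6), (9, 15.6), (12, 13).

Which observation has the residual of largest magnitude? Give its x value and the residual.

x=1: ŷ = -1 + 1.4·1 = 0.4; e = -3 − 0.4 = -3.4
x=2: ŷ = -1 + 1.4·2 = 1.8; e = 5.4 − 1.8 = 3.6
x=6: ŷ = -1 + 1.4·6 = 7.4; e = 5.2 − 7.4 = -2.2
x=7: ŷ = -1 + 1.4·7 = 8.8; e = 8.2 − 8.8 = -0.6
x=8: ŷ = -1 + 1.4·8 = 10.2; e = 11.6 − 10.2 = 1.4
x=9: ŷ = -1 + 1.4·9 = 11.6; e = 15.6 − 11.6 = 4
x=12: ŷ = -1 + 1.4·12 = 15.8; e = 13 − 15.8 = -2.8
Largest |e| is 4 at x = 9, residual 4.

x = 9, e = 4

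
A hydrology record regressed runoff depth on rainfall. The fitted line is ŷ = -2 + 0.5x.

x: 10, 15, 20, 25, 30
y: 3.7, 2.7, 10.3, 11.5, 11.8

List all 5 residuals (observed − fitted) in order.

0.7, -2.8, 2.3, 1, -1.2

x=10: ŷ = -2 + 0.5·10 = 3; e = 3.7 − 3 = 0.7
x=15: ŷ = -2 + 0.5·15 = 5.5; e = 2.7 − 5.5 = -2.8
x=20: ŷ = -2 + 0.5·20 = 8; e = 10.3 − 8 = 2.3
x=25: ŷ = -2 + 0.5·25 = 10.5; e = 11.5 − 10.5 = 1
x=30: ŷ = -2 + 0.5·30 = 13; e = 11.8 − 13 = -1.2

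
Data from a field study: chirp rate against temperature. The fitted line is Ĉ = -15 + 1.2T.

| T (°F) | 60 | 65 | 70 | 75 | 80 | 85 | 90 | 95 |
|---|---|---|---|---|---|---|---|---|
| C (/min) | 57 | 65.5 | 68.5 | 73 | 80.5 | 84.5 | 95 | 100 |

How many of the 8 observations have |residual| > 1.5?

T=60: Ĉ = -15 + 1.2·60 = 57; r = 57 − 57 = 0
T=65: Ĉ = -15 + 1.2·65 = 63; r = 65.5 − 63 = 2.5
T=70: Ĉ = -15 + 1.2·70 = 69; r = 68.5 − 69 = -0.5
T=75: Ĉ = -15 + 1.2·75 = 75; r = 73 − 75 = -2
T=80: Ĉ = -15 + 1.2·80 = 81; r = 80.5 − 81 = -0.5
T=85: Ĉ = -15 + 1.2·85 = 87; r = 84.5 − 87 = -2.5
T=90: Ĉ = -15 + 1.2·90 = 93; r = 95 − 93 = 2
T=95: Ĉ = -15 + 1.2·95 = 99; r = 100 − 99 = 1
|r| > 1.5: T=65 (|r|=2.5), T=75 (|r|=2), T=85 (|r|=2.5), T=90 (|r|=2) → 4

4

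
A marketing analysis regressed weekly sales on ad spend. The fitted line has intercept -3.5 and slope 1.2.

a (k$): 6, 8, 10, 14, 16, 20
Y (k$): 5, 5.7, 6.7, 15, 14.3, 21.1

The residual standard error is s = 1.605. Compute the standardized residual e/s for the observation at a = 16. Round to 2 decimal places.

Ŷ = -3.5 + 1.2·16 = 15.7
e = 14.3 − 15.7 = -1.4
e/s = -1.4 / 1.605 = -0.87

-0.87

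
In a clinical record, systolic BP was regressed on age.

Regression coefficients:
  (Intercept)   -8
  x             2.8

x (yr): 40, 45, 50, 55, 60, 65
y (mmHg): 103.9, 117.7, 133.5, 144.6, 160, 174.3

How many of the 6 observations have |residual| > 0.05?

5

x=40: ŷ = -8 + 2.8·40 = 104; e = 103.9 − 104 = -0.1
x=45: ŷ = -8 + 2.8·45 = 118; e = 117.7 − 118 = -0.3
x=50: ŷ = -8 + 2.8·50 = 132; e = 133.5 − 132 = 1.5
x=55: ŷ = -8 + 2.8·55 = 146; e = 144.6 − 146 = -1.4
x=60: ŷ = -8 + 2.8·60 = 160; e = 160 − 160 = 0
x=65: ŷ = -8 + 2.8·65 = 174; e = 174.3 − 174 = 0.3
|e| > 0.05: x=40 (|e|=0.1), x=45 (|e|=0.3), x=50 (|e|=1.5), x=55 (|e|=1.4), x=65 (|e|=0.3) → 5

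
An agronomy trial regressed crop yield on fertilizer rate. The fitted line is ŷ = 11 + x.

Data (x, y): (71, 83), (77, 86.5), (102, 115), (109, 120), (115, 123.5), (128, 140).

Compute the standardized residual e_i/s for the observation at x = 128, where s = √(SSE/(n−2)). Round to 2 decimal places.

x=71: ŷ = 11 + 71 = 82; e = 83 − 82 = 1
x=77: ŷ = 11 + 77 = 88; e = 86.5 − 88 = -1.5
x=102: ŷ = 11 + 102 = 113; e = 115 − 113 = 2
x=109: ŷ = 11 + 109 = 120; e = 120 − 120 = 0
x=115: ŷ = 11 + 115 = 126; e = 123.5 − 126 = -2.5
x=128: ŷ = 11 + 128 = 139; e = 140 − 139 = 1
SSE = 1 + 2.25 + 4 + 0 + 6.25 + 1 = 14.5
s = √(14.5/4) = 1.90394
e/s = 1 / 1.90394 = 0.53

0.53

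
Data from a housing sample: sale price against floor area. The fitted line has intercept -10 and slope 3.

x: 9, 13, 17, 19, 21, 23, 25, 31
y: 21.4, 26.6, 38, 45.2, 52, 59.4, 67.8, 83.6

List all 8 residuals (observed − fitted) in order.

4.4, -2.4, -3, -1.8, -1, 0.4, 2.8, 0.6

x=9: ŷ = -10 + 3·9 = 17; e = 21.4 − 17 = 4.4
x=13: ŷ = -10 + 3·13 = 29; e = 26.6 − 29 = -2.4
x=17: ŷ = -10 + 3·17 = 41; e = 38 − 41 = -3
x=19: ŷ = -10 + 3·19 = 47; e = 45.2 − 47 = -1.8
x=21: ŷ = -10 + 3·21 = 53; e = 52 − 53 = -1
x=23: ŷ = -10 + 3·23 = 59; e = 59.4 − 59 = 0.4
x=25: ŷ = -10 + 3·25 = 65; e = 67.8 − 65 = 2.8
x=31: ŷ = -10 + 3·31 = 83; e = 83.6 − 83 = 0.6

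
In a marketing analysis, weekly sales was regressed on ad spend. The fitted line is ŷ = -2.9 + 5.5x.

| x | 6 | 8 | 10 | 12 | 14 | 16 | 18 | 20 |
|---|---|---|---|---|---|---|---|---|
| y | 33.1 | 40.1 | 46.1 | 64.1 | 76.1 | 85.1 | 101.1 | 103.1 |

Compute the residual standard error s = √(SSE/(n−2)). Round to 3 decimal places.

s = 3.916

x=6: ŷ = -2.9 + 5.5·6 = 30.1; r = 33.1 − 30.1 = 3
x=8: ŷ = -2.9 + 5.5·8 = 41.1; r = 40.1 − 41.1 = -1
x=10: ŷ = -2.9 + 5.5·10 = 52.1; r = 46.1 − 52.1 = -6
x=12: ŷ = -2.9 + 5.5·12 = 63.1; r = 64.1 − 63.1 = 1
x=14: ŷ = -2.9 + 5.5·14 = 74.1; r = 76.1 − 74.1 = 2
x=16: ŷ = -2.9 + 5.5·16 = 85.1; r = 85.1 − 85.1 = 0
x=18: ŷ = -2.9 + 5.5·18 = 96.1; r = 101.1 − 96.1 = 5
x=20: ŷ = -2.9 + 5.5·20 = 107.1; r = 103.1 − 107.1 = -4
SSE = 9 + 1 + 36 + 1 + 4 + 0 + 25 + 16 = 92
s = √(92/6) = √15.3333 ≈ 3.916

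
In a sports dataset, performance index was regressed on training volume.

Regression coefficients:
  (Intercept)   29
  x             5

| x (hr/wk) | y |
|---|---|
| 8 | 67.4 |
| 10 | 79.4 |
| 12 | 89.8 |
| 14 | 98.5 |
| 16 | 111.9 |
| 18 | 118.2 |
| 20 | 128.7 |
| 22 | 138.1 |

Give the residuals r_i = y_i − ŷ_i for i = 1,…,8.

x=8: ŷ = 29 + 5·8 = 69; r = 67.4 − 69 = -1.6
x=10: ŷ = 29 + 5·10 = 79; r = 79.4 − 79 = 0.4
x=12: ŷ = 29 + 5·12 = 89; r = 89.8 − 89 = 0.8
x=14: ŷ = 29 + 5·14 = 99; r = 98.5 − 99 = -0.5
x=16: ŷ = 29 + 5·16 = 109; r = 111.9 − 109 = 2.9
x=18: ŷ = 29 + 5·18 = 119; r = 118.2 − 119 = -0.8
x=20: ŷ = 29 + 5·20 = 129; r = 128.7 − 129 = -0.3
x=22: ŷ = 29 + 5·22 = 139; r = 138.1 − 139 = -0.9

-1.6, 0.4, 0.8, -0.5, 2.9, -0.8, -0.3, -0.9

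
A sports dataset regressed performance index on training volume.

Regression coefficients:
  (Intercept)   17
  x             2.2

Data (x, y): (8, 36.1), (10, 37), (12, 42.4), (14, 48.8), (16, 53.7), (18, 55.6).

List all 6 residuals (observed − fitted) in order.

x=8: ŷ = 17 + 2.2·8 = 34.6; e = 36.1 − 34.6 = 1.5
x=10: ŷ = 17 + 2.2·10 = 39; e = 37 − 39 = -2
x=12: ŷ = 17 + 2.2·12 = 43.4; e = 42.4 − 43.4 = -1
x=14: ŷ = 17 + 2.2·14 = 47.8; e = 48.8 − 47.8 = 1
x=16: ŷ = 17 + 2.2·16 = 52.2; e = 53.7 − 52.2 = 1.5
x=18: ŷ = 17 + 2.2·18 = 56.6; e = 55.6 − 56.6 = -1

1.5, -2, -1, 1, 1.5, -1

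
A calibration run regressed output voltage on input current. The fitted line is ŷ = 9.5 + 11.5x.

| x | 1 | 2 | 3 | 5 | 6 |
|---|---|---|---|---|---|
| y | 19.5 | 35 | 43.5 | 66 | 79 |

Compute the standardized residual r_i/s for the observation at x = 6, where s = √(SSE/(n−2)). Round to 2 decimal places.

0.27

x=1: ŷ = 9.5 + 11.5·1 = 21; r = 19.5 − 21 = -1.5
x=2: ŷ = 9.5 + 11.5·2 = 32.5; r = 35 − 32.5 = 2.5
x=3: ŷ = 9.5 + 11.5·3 = 44; r = 43.5 − 44 = -0.5
x=5: ŷ = 9.5 + 11.5·5 = 67; r = 66 − 67 = -1
x=6: ŷ = 9.5 + 11.5·6 = 78.5; r = 79 − 78.5 = 0.5
SSE = 2.25 + 6.25 + 0.25 + 1 + 0.25 = 10
s = √(10/3) = 1.82574
r/s = 0.5 / 1.82574 = 0.27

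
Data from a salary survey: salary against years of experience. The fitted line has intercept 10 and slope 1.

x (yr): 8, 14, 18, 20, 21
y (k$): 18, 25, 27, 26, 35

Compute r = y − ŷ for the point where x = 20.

ŷ = 10 + 20 = 30
r = 26 − 30 = -4

r = -4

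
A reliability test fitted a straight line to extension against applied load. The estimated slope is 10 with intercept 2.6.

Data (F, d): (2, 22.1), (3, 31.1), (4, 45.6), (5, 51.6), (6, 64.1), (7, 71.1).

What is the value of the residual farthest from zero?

r = 3

F=2: d̂ = 2.6 + 10·2 = 22.6; r = 22.1 − 22.6 = -0.5
F=3: d̂ = 2.6 + 10·3 = 32.6; r = 31.1 − 32.6 = -1.5
F=4: d̂ = 2.6 + 10·4 = 42.6; r = 45.6 − 42.6 = 3
F=5: d̂ = 2.6 + 10·5 = 52.6; r = 51.6 − 52.6 = -1
F=6: d̂ = 2.6 + 10·6 = 62.6; r = 64.1 − 62.6 = 1.5
F=7: d̂ = 2.6 + 10·7 = 72.6; r = 71.1 − 72.6 = -1.5
Largest |r| is 3 at F = 4, residual 3.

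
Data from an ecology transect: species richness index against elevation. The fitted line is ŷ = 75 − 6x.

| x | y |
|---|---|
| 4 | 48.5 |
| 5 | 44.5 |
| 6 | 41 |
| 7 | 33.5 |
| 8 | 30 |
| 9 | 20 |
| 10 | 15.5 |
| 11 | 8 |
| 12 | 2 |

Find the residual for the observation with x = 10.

r = 0.5

ŷ = 75 − 6·10 = 15
r = 15.5 − 15 = 0.5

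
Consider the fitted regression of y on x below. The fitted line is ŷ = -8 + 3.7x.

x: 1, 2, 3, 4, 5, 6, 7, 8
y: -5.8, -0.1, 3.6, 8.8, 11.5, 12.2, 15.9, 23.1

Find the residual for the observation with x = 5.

r = 1

ŷ = -8 + 3.7·5 = 10.5
r = 11.5 − 10.5 = 1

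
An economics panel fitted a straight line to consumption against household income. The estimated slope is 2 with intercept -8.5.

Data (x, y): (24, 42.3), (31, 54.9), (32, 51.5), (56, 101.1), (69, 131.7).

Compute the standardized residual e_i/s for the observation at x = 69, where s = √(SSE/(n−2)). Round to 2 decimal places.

x=24: ŷ = -8.5 + 2·24 = 39.5; e = 42.3 − 39.5 = 2.8
x=31: ŷ = -8.5 + 2·31 = 53.5; e = 54.9 − 53.5 = 1.4
x=32: ŷ = -8.5 + 2·32 = 55.5; e = 51.5 − 55.5 = -4
x=56: ŷ = -8.5 + 2·56 = 103.5; e = 101.1 − 103.5 = -2.4
x=69: ŷ = -8.5 + 2·69 = 129.5; e = 131.7 − 129.5 = 2.2
SSE = 7.84 + 1.96 + 16 + 5.76 + 4.84 = 36.4
s = √(36.4/3) = 3.48329
e/s = 2.2 / 3.48329 = 0.63

0.63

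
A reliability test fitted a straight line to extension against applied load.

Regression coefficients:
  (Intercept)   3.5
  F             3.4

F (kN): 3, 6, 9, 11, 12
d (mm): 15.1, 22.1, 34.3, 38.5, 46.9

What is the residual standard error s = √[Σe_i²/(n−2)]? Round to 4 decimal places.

F=3: d̂ = 3.5 + 3.4·3 = 13.7; e = 15.1 − 13.7 = 1.4
F=6: d̂ = 3.5 + 3.4·6 = 23.9; e = 22.1 − 23.9 = -1.8
F=9: d̂ = 3.5 + 3.4·9 = 34.1; e = 34.3 − 34.1 = 0.2
F=11: d̂ = 3.5 + 3.4·11 = 40.9; e = 38.5 − 40.9 = -2.4
F=12: d̂ = 3.5 + 3.4·12 = 44.3; e = 46.9 − 44.3 = 2.6
SSE = 1.96 + 3.24 + 0.04 + 5.76 + 6.76 = 17.76
s = √(17.76/3) = √5.92 ≈ 2.4331

s = 2.4331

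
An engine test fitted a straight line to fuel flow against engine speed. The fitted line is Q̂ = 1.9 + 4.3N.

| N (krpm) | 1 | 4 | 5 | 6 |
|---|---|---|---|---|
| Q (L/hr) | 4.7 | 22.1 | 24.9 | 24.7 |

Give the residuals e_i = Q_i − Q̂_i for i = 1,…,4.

-1.5, 3, 1.5, -3

N=1: Q̂ = 1.9 + 4.3·1 = 6.2; e = 4.7 − 6.2 = -1.5
N=4: Q̂ = 1.9 + 4.3·4 = 19.1; e = 22.1 − 19.1 = 3
N=5: Q̂ = 1.9 + 4.3·5 = 23.4; e = 24.9 − 23.4 = 1.5
N=6: Q̂ = 1.9 + 4.3·6 = 27.7; e = 24.7 − 27.7 = -3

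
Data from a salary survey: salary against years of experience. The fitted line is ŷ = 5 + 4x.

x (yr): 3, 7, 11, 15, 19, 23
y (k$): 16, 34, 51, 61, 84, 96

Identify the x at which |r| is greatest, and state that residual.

x = 15, r = -4

x=3: ŷ = 5 + 4·3 = 17; r = 16 − 17 = -1
x=7: ŷ = 5 + 4·7 = 33; r = 34 − 33 = 1
x=11: ŷ = 5 + 4·11 = 49; r = 51 − 49 = 2
x=15: ŷ = 5 + 4·15 = 65; r = 61 − 65 = -4
x=19: ŷ = 5 + 4·19 = 81; r = 84 − 81 = 3
x=23: ŷ = 5 + 4·23 = 97; r = 96 − 97 = -1
Largest |r| is 4 at x = 15, residual -4.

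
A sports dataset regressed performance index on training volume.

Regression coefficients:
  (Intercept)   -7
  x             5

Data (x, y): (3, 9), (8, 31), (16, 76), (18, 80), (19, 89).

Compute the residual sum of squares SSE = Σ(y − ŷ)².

SSE = 24

x=3: ŷ = -7 + 5·3 = 8; e = 9 − 8 = 1
x=8: ŷ = -7 + 5·8 = 33; e = 31 − 33 = -2
x=16: ŷ = -7 + 5·16 = 73; e = 76 − 73 = 3
x=18: ŷ = -7 + 5·18 = 83; e = 80 − 83 = -3
x=19: ŷ = -7 + 5·19 = 88; e = 89 − 88 = 1
SSE = 1 + 4 + 9 + 9 + 1 = 24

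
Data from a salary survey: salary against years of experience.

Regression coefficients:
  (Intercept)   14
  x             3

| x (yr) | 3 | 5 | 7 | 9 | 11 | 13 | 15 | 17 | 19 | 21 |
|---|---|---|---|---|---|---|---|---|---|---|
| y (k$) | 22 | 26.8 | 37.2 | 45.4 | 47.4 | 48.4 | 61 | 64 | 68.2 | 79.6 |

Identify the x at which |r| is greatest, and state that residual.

x = 13, r = -4.6

x=3: ŷ = 14 + 3·3 = 23; r = 22 − 23 = -1
x=5: ŷ = 14 + 3·5 = 29; r = 26.8 − 29 = -2.2
x=7: ŷ = 14 + 3·7 = 35; r = 37.2 − 35 = 2.2
x=9: ŷ = 14 + 3·9 = 41; r = 45.4 − 41 = 4.4
x=11: ŷ = 14 + 3·11 = 47; r = 47.4 − 47 = 0.4
x=13: ŷ = 14 + 3·13 = 53; r = 48.4 − 53 = -4.6
x=15: ŷ = 14 + 3·15 = 59; r = 61 − 59 = 2
x=17: ŷ = 14 + 3·17 = 65; r = 64 − 65 = -1
x=19: ŷ = 14 + 3·19 = 71; r = 68.2 − 71 = -2.8
x=21: ŷ = 14 + 3·21 = 77; r = 79.6 − 77 = 2.6
Largest |r| is 4.6 at x = 13, residual -4.6.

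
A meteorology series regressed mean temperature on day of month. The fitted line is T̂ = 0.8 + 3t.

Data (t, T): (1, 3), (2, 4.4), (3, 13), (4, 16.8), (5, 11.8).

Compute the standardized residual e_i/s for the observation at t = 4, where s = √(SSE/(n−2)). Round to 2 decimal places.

t=1: T̂ = 0.8 + 3·1 = 3.8; e = 3 − 3.8 = -0.8
t=2: T̂ = 0.8 + 3·2 = 6.8; e = 4.4 − 6.8 = -2.4
t=3: T̂ = 0.8 + 3·3 = 9.8; e = 13 − 9.8 = 3.2
t=4: T̂ = 0.8 + 3·4 = 12.8; e = 16.8 − 12.8 = 4
t=5: T̂ = 0.8 + 3·5 = 15.8; e = 11.8 − 15.8 = -4
SSE = 0.64 + 5.76 + 10.24 + 16 + 16 = 48.64
s = √(48.64/3) = 4.02658
e/s = 4 / 4.02658 = 0.99

0.99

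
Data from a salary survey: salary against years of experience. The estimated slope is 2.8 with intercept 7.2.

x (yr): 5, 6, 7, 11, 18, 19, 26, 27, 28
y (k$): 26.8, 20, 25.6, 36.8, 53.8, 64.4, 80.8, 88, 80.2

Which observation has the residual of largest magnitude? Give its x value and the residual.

x = 5, r = 5.6

x=5: ŷ = 7.2 + 2.8·5 = 21.2; r = 26.8 − 21.2 = 5.6
x=6: ŷ = 7.2 + 2.8·6 = 24; r = 20 − 24 = -4
x=7: ŷ = 7.2 + 2.8·7 = 26.8; r = 25.6 − 26.8 = -1.2
x=11: ŷ = 7.2 + 2.8·11 = 38; r = 36.8 − 38 = -1.2
x=18: ŷ = 7.2 + 2.8·18 = 57.6; r = 53.8 − 57.6 = -3.8
x=19: ŷ = 7.2 + 2.8·19 = 60.4; r = 64.4 − 60.4 = 4
x=26: ŷ = 7.2 + 2.8·26 = 80; r = 80.8 − 80 = 0.8
x=27: ŷ = 7.2 + 2.8·27 = 82.8; r = 88 − 82.8 = 5.2
x=28: ŷ = 7.2 + 2.8·28 = 85.6; r = 80.2 − 85.6 = -5.4
Largest |r| is 5.6 at x = 5, residual 5.6.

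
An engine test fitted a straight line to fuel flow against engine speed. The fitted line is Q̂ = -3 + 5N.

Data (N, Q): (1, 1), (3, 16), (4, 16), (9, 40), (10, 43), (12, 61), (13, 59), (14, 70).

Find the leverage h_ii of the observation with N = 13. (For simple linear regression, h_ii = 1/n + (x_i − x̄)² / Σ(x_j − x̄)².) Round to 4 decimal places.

h = 0.2566

N̄ = (1 + 3 + 4 + 9 + 10 + 12 + 13 + 14)/8 = 8.25
Σ(N − N̄)² = 52.5625 + 27.5625 + 18.0625 + 0.5625 + 3.0625 + 14.0625 + 22.5625 + 33.0625 = 171.5
h = 1/8 + (4.75)²/171.5 = 0.125 + 0.13156 = 0.2566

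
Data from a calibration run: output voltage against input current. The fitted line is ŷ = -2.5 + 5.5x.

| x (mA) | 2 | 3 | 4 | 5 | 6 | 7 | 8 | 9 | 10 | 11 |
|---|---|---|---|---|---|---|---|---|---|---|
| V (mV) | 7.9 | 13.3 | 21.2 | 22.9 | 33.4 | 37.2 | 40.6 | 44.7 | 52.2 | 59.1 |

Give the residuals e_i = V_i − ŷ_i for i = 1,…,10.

-0.6, -0.7, 1.7, -2.1, 2.9, 1.2, -0.9, -2.3, -0.3, 1.1

x=2: ŷ = -2.5 + 5.5·2 = 8.5; e = 7.9 − 8.5 = -0.6
x=3: ŷ = -2.5 + 5.5·3 = 14; e = 13.3 − 14 = -0.7
x=4: ŷ = -2.5 + 5.5·4 = 19.5; e = 21.2 − 19.5 = 1.7
x=5: ŷ = -2.5 + 5.5·5 = 25; e = 22.9 − 25 = -2.1
x=6: ŷ = -2.5 + 5.5·6 = 30.5; e = 33.4 − 30.5 = 2.9
x=7: ŷ = -2.5 + 5.5·7 = 36; e = 37.2 − 36 = 1.2
x=8: ŷ = -2.5 + 5.5·8 = 41.5; e = 40.6 − 41.5 = -0.9
x=9: ŷ = -2.5 + 5.5·9 = 47; e = 44.7 − 47 = -2.3
x=10: ŷ = -2.5 + 5.5·10 = 52.5; e = 52.2 − 52.5 = -0.3
x=11: ŷ = -2.5 + 5.5·11 = 58; e = 59.1 − 58 = 1.1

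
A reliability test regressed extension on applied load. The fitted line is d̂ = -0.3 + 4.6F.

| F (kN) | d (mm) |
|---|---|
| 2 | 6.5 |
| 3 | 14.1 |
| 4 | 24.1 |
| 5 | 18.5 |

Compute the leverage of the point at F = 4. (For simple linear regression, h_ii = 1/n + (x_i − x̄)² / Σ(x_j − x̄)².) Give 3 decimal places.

h = 0.300

F̄ = (2 + 3 + 4 + 5)/4 = 3.5
Σ(F − F̄)² = 2.25 + 0.25 + 0.25 + 2.25 = 5
h = 1/4 + (0.5)²/5 = 0.25 + 0.05 = 0.300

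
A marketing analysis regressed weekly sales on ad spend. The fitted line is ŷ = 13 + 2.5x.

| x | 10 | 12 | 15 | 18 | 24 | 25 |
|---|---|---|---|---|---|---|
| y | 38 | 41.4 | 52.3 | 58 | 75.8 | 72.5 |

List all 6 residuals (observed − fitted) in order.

x=10: ŷ = 13 + 2.5·10 = 38; r = 38 − 38 = 0
x=12: ŷ = 13 + 2.5·12 = 43; r = 41.4 − 43 = -1.6
x=15: ŷ = 13 + 2.5·15 = 50.5; r = 52.3 − 50.5 = 1.8
x=18: ŷ = 13 + 2.5·18 = 58; r = 58 − 58 = 0
x=24: ŷ = 13 + 2.5·24 = 73; r = 75.8 − 73 = 2.8
x=25: ŷ = 13 + 2.5·25 = 75.5; r = 72.5 − 75.5 = -3

0, -1.6, 1.8, 0, 2.8, -3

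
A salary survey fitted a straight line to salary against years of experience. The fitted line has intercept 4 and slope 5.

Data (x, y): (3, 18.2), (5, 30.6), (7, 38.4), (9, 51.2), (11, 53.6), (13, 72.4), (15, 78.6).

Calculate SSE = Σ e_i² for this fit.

x=3: ŷ = 4 + 5·3 = 19; e = 18.2 − 19 = -0.8
x=5: ŷ = 4 + 5·5 = 29; e = 30.6 − 29 = 1.6
x=7: ŷ = 4 + 5·7 = 39; e = 38.4 − 39 = -0.6
x=9: ŷ = 4 + 5·9 = 49; e = 51.2 − 49 = 2.2
x=11: ŷ = 4 + 5·11 = 59; e = 53.6 − 59 = -5.4
x=13: ŷ = 4 + 5·13 = 69; e = 72.4 − 69 = 3.4
x=15: ŷ = 4 + 5·15 = 79; e = 78.6 − 79 = -0.4
SSE = 0.64 + 2.56 + 0.36 + 4.84 + 29.16 + 11.56 + 0.16 = 49.28

SSE = 49.28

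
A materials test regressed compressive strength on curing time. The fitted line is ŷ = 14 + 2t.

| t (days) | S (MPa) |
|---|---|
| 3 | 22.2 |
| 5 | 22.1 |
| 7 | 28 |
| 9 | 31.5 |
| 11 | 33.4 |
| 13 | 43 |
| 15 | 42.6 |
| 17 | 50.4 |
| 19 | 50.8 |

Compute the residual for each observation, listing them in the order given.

2.2, -1.9, 0, -0.5, -2.6, 3, -1.4, 2.4, -1.2

t=3: ŷ = 14 + 2·3 = 20; r = 22.2 − 20 = 2.2
t=5: ŷ = 14 + 2·5 = 24; r = 22.1 − 24 = -1.9
t=7: ŷ = 14 + 2·7 = 28; r = 28 − 28 = 0
t=9: ŷ = 14 + 2·9 = 32; r = 31.5 − 32 = -0.5
t=11: ŷ = 14 + 2·11 = 36; r = 33.4 − 36 = -2.6
t=13: ŷ = 14 + 2·13 = 40; r = 43 − 40 = 3
t=15: ŷ = 14 + 2·15 = 44; r = 42.6 − 44 = -1.4
t=17: ŷ = 14 + 2·17 = 48; r = 50.4 − 48 = 2.4
t=19: ŷ = 14 + 2·19 = 52; r = 50.8 − 52 = -1.2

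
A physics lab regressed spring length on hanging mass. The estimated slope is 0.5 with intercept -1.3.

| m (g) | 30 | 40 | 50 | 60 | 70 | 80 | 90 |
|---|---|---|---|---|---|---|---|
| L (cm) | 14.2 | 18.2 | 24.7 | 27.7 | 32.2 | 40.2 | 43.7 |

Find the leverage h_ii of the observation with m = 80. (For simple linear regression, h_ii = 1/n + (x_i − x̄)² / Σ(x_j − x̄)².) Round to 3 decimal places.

h = 0.286

m̄ = (30 + 40 + 50 + 60 + 70 + 80 + 90)/7 = 60
Σ(m − m̄)² = 900 + 400 + 100 + 0 + 100 + 400 + 900 = 2800
h = 1/7 + (20)²/2800 = 0.142857 + 0.142857 = 0.286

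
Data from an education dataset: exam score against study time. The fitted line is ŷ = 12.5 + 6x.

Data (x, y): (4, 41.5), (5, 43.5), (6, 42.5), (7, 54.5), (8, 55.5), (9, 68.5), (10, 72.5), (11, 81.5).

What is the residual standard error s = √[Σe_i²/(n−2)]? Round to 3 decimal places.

x=4: ŷ = 12.5 + 6·4 = 36.5; e = 41.5 − 36.5 = 5
x=5: ŷ = 12.5 + 6·5 = 42.5; e = 43.5 − 42.5 = 1
x=6: ŷ = 12.5 + 6·6 = 48.5; e = 42.5 − 48.5 = -6
x=7: ŷ = 12.5 + 6·7 = 54.5; e = 54.5 − 54.5 = 0
x=8: ŷ = 12.5 + 6·8 = 60.5; e = 55.5 − 60.5 = -5
x=9: ŷ = 12.5 + 6·9 = 66.5; e = 68.5 − 66.5 = 2
x=10: ŷ = 12.5 + 6·10 = 72.5; e = 72.5 − 72.5 = 0
x=11: ŷ = 12.5 + 6·11 = 78.5; e = 81.5 − 78.5 = 3
SSE = 25 + 1 + 36 + 0 + 25 + 4 + 0 + 9 = 100
s = √(100/6) = √16.6667 ≈ 4.082

s = 4.082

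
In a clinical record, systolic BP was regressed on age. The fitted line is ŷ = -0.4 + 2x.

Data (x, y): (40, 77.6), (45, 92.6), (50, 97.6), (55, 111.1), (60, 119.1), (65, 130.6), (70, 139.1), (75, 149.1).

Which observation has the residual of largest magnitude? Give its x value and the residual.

x=40: ŷ = -0.4 + 2·40 = 79.6; r = 77.6 − 79.6 = -2
x=45: ŷ = -0.4 + 2·45 = 89.6; r = 92.6 − 89.6 = 3
x=50: ŷ = -0.4 + 2·50 = 99.6; r = 97.6 − 99.6 = -2
x=55: ŷ = -0.4 + 2·55 = 109.6; r = 111.1 − 109.6 = 1.5
x=60: ŷ = -0.4 + 2·60 = 119.6; r = 119.1 − 119.6 = -0.5
x=65: ŷ = -0.4 + 2·65 = 129.6; r = 130.6 − 129.6 = 1
x=70: ŷ = -0.4 + 2·70 = 139.6; r = 139.1 − 139.6 = -0.5
x=75: ŷ = -0.4 + 2·75 = 149.6; r = 149.1 − 149.6 = -0.5
Largest |r| is 3 at x = 45, residual 3.

x = 45, r = 3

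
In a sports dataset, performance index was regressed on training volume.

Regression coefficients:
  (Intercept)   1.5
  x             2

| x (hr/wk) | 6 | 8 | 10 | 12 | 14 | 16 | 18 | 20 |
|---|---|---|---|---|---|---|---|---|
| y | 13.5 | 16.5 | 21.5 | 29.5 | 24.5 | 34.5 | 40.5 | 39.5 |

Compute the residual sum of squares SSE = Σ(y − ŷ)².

x=6: ŷ = 1.5 + 2·6 = 13.5; e = 13.5 − 13.5 = 0
x=8: ŷ = 1.5 + 2·8 = 17.5; e = 16.5 − 17.5 = -1
x=10: ŷ = 1.5 + 2·10 = 21.5; e = 21.5 − 21.5 = 0
x=12: ŷ = 1.5 + 2·12 = 25.5; e = 29.5 − 25.5 = 4
x=14: ŷ = 1.5 + 2·14 = 29.5; e = 24.5 − 29.5 = -5
x=16: ŷ = 1.5 + 2·16 = 33.5; e = 34.5 − 33.5 = 1
x=18: ŷ = 1.5 + 2·18 = 37.5; e = 40.5 − 37.5 = 3
x=20: ŷ = 1.5 + 2·20 = 41.5; e = 39.5 − 41.5 = -2
SSE = 0 + 1 + 0 + 16 + 25 + 1 + 9 + 4 = 56

SSE = 56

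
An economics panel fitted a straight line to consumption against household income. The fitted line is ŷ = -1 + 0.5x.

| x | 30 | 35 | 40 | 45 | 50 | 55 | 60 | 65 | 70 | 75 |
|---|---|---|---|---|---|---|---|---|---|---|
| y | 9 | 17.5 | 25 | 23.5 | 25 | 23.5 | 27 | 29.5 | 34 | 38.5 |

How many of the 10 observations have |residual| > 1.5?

x=30: ŷ = -1 + 0.5·30 = 14; e = 9 − 14 = -5
x=35: ŷ = -1 + 0.5·35 = 16.5; e = 17.5 − 16.5 = 1
x=40: ŷ = -1 + 0.5·40 = 19; e = 25 − 19 = 6
x=45: ŷ = -1 + 0.5·45 = 21.5; e = 23.5 − 21.5 = 2
x=50: ŷ = -1 + 0.5·50 = 24; e = 25 − 24 = 1
x=55: ŷ = -1 + 0.5·55 = 26.5; e = 23.5 − 26.5 = -3
x=60: ŷ = -1 + 0.5·60 = 29; e = 27 − 29 = -2
x=65: ŷ = -1 + 0.5·65 = 31.5; e = 29.5 − 31.5 = -2
x=70: ŷ = -1 + 0.5·70 = 34; e = 34 − 34 = 0
x=75: ŷ = -1 + 0.5·75 = 36.5; e = 38.5 − 36.5 = 2
|e| > 1.5: x=30 (|e|=5), x=40 (|e|=6), x=45 (|e|=2), x=55 (|e|=3), x=60 (|e|=2), x=65 (|e|=2), x=75 (|e|=2) → 7

7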